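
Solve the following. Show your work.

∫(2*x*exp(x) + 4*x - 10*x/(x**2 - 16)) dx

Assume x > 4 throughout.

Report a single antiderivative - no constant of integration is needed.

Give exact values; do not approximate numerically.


Step 1. Rewrite: now ∫(4*x) dx + ∫(-10*x/(x**2 - 16)) dx + ∫(2*x*exp(x)) dx.
Step 2. Evaluate the standard form: now 2*x**2 + ∫(-10*x/(x**2 - 16)) dx + ∫(2*x*exp(x)) dx.
Step 3. Integrate ∫(2*x*exp(x)) dx by parts with u = x, dv = (2*exp(x)) dx, so v = 2*exp(x): now 2*x**2 + 2*x*exp(x) + ∫(-10*x/(x**2 - 16)) dx + ∫(-2*exp(x)) dx.
Step 4. Evaluate the standard form: now 2*x**2 + 2*x*exp(x) - 2*exp(x) + ∫(-10*x/(x**2 - 16)) dx.
Step 5. Decompose ∫(-10*x/(x**2 - 16)) dx by partial fractions, -10*x/(x**2 - 16) = -5/(x + 4) - 5/(x - 4): now 2*x**2 + 2*x*exp(x) - 2*exp(x) + ∫(-5/(x - 4)) dx + ∫(-5/(x + 4)) dx.
Step 6. Evaluate the standard form [assuming x > -4]: now 2*x**2 + 2*x*exp(x) - 2*exp(x) - 5*log(x + 4) + ∫(-5/(x - 4)) dx.
Step 7. Evaluate the standard form [assuming x > 4]: now 2*x**2 + 2*x*exp(x) - 2*exp(x) - 5*log(x - 4) - 5*log(x + 4).
Answer: 2*x**2 + 2*x*exp(x) - 2*exp(x) - 5*log(x - 4) - 5*log(x + 4).


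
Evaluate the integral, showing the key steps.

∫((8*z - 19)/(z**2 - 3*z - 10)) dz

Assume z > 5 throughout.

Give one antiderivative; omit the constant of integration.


Step 1. Decompose ∫((8*z - 19)/(z**2 - 3*z - 10)) dz by partial fractions, (8*z - 19)/(z**2 - 3*z - 10) = 5/(z + 2) + 3/(z - 5): now ∫(3/(z - 5)) dz + ∫(5/(z + 2)) dz.
Step 2. Evaluate the standard form [assuming z > -2]: now 5*log(z + 2) + ∫(3/(z - 5)) dz.
Step 3. Evaluate the standard form [assuming z > 5]: now 3*log(z - 5) + 5*log(z + 2).
Answer: 3*log(z - 5) + 5*log(z + 2).


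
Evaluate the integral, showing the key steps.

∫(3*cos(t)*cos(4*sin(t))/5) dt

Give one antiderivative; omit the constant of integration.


Step 1. Substitute u = sin(t), turning ∫(3*cos(t)*cos(4*sin(t))/5) dt into ∫(3*cos(4*u)/5) du: now ∫(3*cos(4*u)/5) du.
Step 2. Evaluate the standard form: now 3*sin(4*u)/20.
Step 3. Substitute back u = sin(t): now 3*sin(4*sin(t))/20.
Answer: 3*sin(4*sin(t))/20.


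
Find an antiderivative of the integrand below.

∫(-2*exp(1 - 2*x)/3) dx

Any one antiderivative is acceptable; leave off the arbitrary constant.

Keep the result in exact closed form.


Answer: exp(1 - 2*x)/3.


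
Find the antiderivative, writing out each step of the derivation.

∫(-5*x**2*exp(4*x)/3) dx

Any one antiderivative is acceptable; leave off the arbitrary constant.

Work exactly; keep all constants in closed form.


Step 1. Integrate ∫(-5*x**2*exp(4*x)/3) dx by parts with u = x**2, dv = (-5*exp(4*x)/3) dx, so v = -5*exp(4*x)/12: now -5*x**2*exp(4*x)/12 + ∫(5*x*exp(4*x)/6) dx.
Step 2. Integrate ∫(5*x*exp(4*x)/6) dx by parts with u = x, dv = (5*exp(4*x)/6) dx, so v = 5*exp(4*x)/24: now -5*x**2*exp(4*x)/12 + 5*x*exp(4*x)/24 + ∫(-5*exp(4*x)/24) dx.
Step 3. Evaluate the standard form: now -5*x**2*exp(4*x)/12 + 5*x*exp(4*x)/24 - 5*exp(4*x)/96.
Answer: -5*x**2*exp(4*x)/12 + 5*x*exp(4*x)/24 - 5*exp(4*x)/96.


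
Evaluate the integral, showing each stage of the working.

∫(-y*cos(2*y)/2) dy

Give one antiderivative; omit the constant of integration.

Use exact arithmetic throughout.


Step 1. Integrate ∫(-y*cos(2*y)/2) dy by parts with u = y, dv = (-cos(2*y)/2) dy, so v = -sin(2*y)/4: now -y*sin(2*y)/4 + ∫(sin(2*y)/4) dy.
Step 2. Evaluate the standard form: now -y*sin(2*y)/4 - cos(2*y)/8.
Answer: -y*sin(2*y)/4 - cos(2*y)/8.


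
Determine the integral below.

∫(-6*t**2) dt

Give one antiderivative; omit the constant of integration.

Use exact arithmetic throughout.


Answer: -2*t**3.


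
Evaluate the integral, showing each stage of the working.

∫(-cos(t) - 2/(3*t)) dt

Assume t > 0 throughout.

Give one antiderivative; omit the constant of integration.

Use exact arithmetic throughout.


Step 1. Rewrite: now ∫(-2/(3*t)) dt + ∫(-cos(t)) dt.
Step 2. Evaluate the standard form: now -sin(t) + ∫(-2/(3*t)) dt.
Step 3. Evaluate the standard form [assuming t > 0]: now -2*log(t)/3 - sin(t).
Answer: -2*log(t)/3 - sin(t).


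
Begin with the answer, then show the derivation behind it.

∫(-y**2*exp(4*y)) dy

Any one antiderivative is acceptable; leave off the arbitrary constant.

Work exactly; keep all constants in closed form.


The answer is -y**2*exp(4*y)/4 + y*exp(4*y)/8 - exp(4*y)/32.
Step 1. Integrate ∫(-y**2*exp(4*y)) dy by parts with u = y**2, dv = (-exp(4*y)) dy, so v = -exp(4*y)/4: now -y**2*exp(4*y)/4 + ∫(y*exp(4*y)/2) dy.
Step 2. Integrate ∫(y*exp(4*y)/2) dy by parts with u = y, dv = (exp(4*y)/2) dy, so v = exp(4*y)/8: now -y**2*exp(4*y)/4 + y*exp(4*y)/8 + ∫(-exp(4*y)/8) dy.
Step 3. Evaluate the standard form: now -y**2*exp(4*y)/4 + y*exp(4*y)/8 - exp(4*y)/32.
Answer: -y**2*exp(4*y)/4 + y*exp(4*y)/8 - exp(4*y)/32.


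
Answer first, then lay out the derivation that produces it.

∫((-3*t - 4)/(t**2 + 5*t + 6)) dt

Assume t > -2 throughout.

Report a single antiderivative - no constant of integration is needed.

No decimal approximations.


The answer is 2*log(t + 2) - 5*log(t + 3).
Step 1. Decompose ∫((-3*t - 4)/(t**2 + 5*t + 6)) dt by partial fractions, (-3*t - 4)/(t**2 + 5*t + 6) = -5/(t + 3) + 2/(t + 2): now ∫(2/(t + 2)) dt + ∫(-5/(t + 3)) dt.
Step 2. Evaluate the standard form [assuming t > -2]: now 2*log(t + 2) + ∫(-5/(t + 3)) dt.
Step 3. Evaluate the standard form [assuming t > -3]: now 2*log(t + 2) - 5*log(t + 3).
Answer: 2*log(t + 2) - 5*log(t + 3).


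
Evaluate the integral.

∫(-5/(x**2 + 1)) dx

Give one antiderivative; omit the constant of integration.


Answer: -5*atan(x).


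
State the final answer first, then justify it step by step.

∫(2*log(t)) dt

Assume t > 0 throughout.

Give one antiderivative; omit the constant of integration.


The answer is 2*t*log(t) - 2*t.
Step 1. Integrate ∫(2*log(t)) dt by parts with u = log(t), dv = (2) dt, so v = 2*t [assuming t > 0]: now 2*t*log(t) + ∫(-2) dt.
Step 2. Evaluate the standard form: now 2*t*log(t) - 2*t.
Answer: 2*t*log(t) - 2*t.


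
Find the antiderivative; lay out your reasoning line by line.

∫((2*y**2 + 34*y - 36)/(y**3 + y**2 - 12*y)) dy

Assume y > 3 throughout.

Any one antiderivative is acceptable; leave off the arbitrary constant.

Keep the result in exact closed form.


Step 1. Decompose ∫((2*y**2 + 34*y - 36)/(y**3 + y**2 - 12*y)) dy by partial fractions, (2*y**2 + 34*y - 36)/(y**3 + y**2 - 12*y) = -5/(y + 4) + 4/(y - 3) + 3/y: now ∫(3/y) dy + ∫(4/(y - 3)) dy + ∫(-5/(y + 4)) dy.
Step 2. Evaluate the standard form [assuming y > 3]: now 4*log(y - 3) + ∫(3/y) dy + ∫(-5/(y + 4)) dy.
Step 3. Evaluate the standard form [assuming y > 0]: now 3*log(y) + 4*log(y - 3) + ∫(-5/(y + 4)) dy.
Step 4. Evaluate the standard form [assuming y > -4]: now 3*log(y) + 4*log(y - 3) - 5*log(y + 4).
Answer: 3*log(y) + 4*log(y - 3) - 5*log(y + 4).


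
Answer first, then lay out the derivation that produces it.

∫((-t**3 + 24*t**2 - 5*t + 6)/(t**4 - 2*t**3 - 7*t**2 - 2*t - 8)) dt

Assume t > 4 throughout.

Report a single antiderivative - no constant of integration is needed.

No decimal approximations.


The answer is 3*log(t - 4) - 4*log(t + 2) + 2*atan(t).
Step 1. Decompose ∫((-t**3 + 24*t**2 - 5*t + 6)/(t**4 - 2*t**3 - 7*t**2 - 2*t - 8)) dt by partial fractions, (-t**3 + 24*t**2 - 5*t + 6)/(t**4 - 2*t**3 - 7*t**2 - 2*t - 8) = 2/(t**2 + 1) - 4/(t + 2) + 3/(t - 4): now ∫(3/(t - 4)) dt + ∫(-4/(t + 2)) dt + ∫(2/(t**2 + 1)) dt.
Step 2. Evaluate the standard form [assuming t > 4]: now 3*log(t - 4) + ∫(-4/(t + 2)) dt + ∫(2/(t**2 + 1)) dt.
Step 3. Evaluate the standard form [assuming t > -2]: now 3*log(t - 4) - 4*log(t + 2) + ∫(2/(t**2 + 1)) dt.
Step 4. Evaluate the standard form: now 3*log(t - 4) - 4*log(t + 2) + 2*atan(t).
Answer: 3*log(t - 4) - 4*log(t + 2) + 2*atan(t).


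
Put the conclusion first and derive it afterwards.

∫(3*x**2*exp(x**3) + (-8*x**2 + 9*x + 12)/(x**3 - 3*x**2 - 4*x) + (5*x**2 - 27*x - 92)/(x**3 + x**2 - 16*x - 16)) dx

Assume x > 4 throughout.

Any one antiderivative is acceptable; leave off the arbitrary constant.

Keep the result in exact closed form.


The answer is exp(x**3) - 3*log(x) - 7*log(x - 4) + 3*log(x + 1) + 4*log(x + 4).
Step 1. Rewrite: now ∫(3*x**2*exp(x**3)) dx + ∫((-8*x**2 + 9*x + 12)/(x**3 - 3*x**2 - 4*x)) dx + ∫((5*x**2 - 27*x - 92)/(x**3 + x**2 - 16*x - 16)) dx.
Step 2. Substitute u = x**3, turning ∫(3*x**2*exp(x**3)) dx into ∫(exp(u)) du: now ∫((-8*x**2 + 9*x + 12)/(x**3 - 3*x**2 - 4*x)) dx + ∫((5*x**2 - 27*x - 92)/(x**3 + x**2 - 16*x - 16)) dx + ∫(exp(u)) du.
Step 3. Evaluate the standard form: now exp(u) + ∫((-8*x**2 + 9*x + 12)/(x**3 - 3*x**2 - 4*x)) dx + ∫((5*x**2 - 27*x - 92)/(x**3 + x**2 - 16*x - 16)) dx.
Step 4. Substitute back u = x**3: now exp(x**3) + ∫((-8*x**2 + 9*x + 12)/(x**3 - 3*x**2 - 4*x)) dx + ∫((5*x**2 - 27*x - 92)/(x**3 + x**2 - 16*x - 16)) dx.
Step 5. Decompose ∫((-8*x**2 + 9*x + 12)/(x**3 - 3*x**2 - 4*x)) dx by partial fractions, (-8*x**2 + 9*x + 12)/(x**3 - 3*x**2 - 4*x) = -1/(x + 1) - 4/(x - 4) - 3/x: now exp(x**3) + ∫(-3/x) dx + ∫((5*x**2 - 27*x - 92)/(x**3 + x**2 - 16*x - 16)) dx + ∫(-4/(x - 4)) dx + ∫(-1/(x + 1)) dx.
Step 6. Evaluate the standard form [assuming x > 4]: now exp(x**3) - 4*log(x - 4) + ∫(-3/x) dx + ∫((5*x**2 - 27*x - 92)/(x**3 + x**2 - 16*x - 16)) dx + ∫(-1/(x + 1)) dx.
Step 7. Evaluate the standard form [assuming x > -1]: now exp(x**3) - 4*log(x - 4) - log(x + 1) + ∫(-3/x) dx + ∫((5*x**2 - 27*x - 92)/(x**3 + x**2 - 16*x - 16)) dx.
Step 8. Evaluate the standard form [assuming x > 0]: now exp(x**3) - 3*log(x) - 4*log(x - 4) - log(x + 1) + ∫((5*x**2 - 27*x - 92)/(x**3 + x**2 - 16*x - 16)) dx.
Step 9. Decompose ∫((5*x**2 - 27*x - 92)/(x**3 + x**2 - 16*x - 16)) dx by partial fractions, (5*x**2 - 27*x - 92)/(x**3 + x**2 - 16*x - 16) = 4/(x + 4) + 4/(x + 1) - 3/(x - 4): now exp(x**3) - 3*log(x) - 4*log(x - 4) - log(x + 1) + ∫(-3/(x - 4)) dx + ∫(4/(x + 1)) dx + ∫(4/(x + 4)) dx.
Step 10. Evaluate the standard form [assuming x > 4]: now exp(x**3) - 3*log(x) - 7*log(x - 4) - log(x + 1) + ∫(4/(x + 1)) dx + ∫(4/(x + 4)) dx.
Step 11. Evaluate the standard form [assuming x > -1]: now exp(x**3) - 3*log(x) - 7*log(x - 4) + 3*log(x + 1) + ∫(4/(x + 4)) dx.
Step 12. Evaluate the standard form [assuming x > -4]: now exp(x**3) - 3*log(x) - 7*log(x - 4) + 3*log(x + 1) + 4*log(x + 4).
Answer: exp(x**3) - 3*log(x) - 7*log(x - 4) + 3*log(x + 1) + 4*log(x + 4).


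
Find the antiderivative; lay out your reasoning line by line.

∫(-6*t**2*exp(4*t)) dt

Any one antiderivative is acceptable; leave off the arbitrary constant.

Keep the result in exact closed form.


Step 1. Integrate ∫(-6*t**2*exp(4*t)) dt by parts with u = t**2, dv = (-6*exp(4*t)) dt, so v = -3*exp(4*t)/2: now -3*t**2*exp(4*t)/2 + ∫(3*t*exp(4*t)) dt.
Step 2. Integrate ∫(3*t*exp(4*t)) dt by parts with u = t, dv = (3*exp(4*t)) dt, so v = 3*exp(4*t)/4: now -3*t**2*exp(4*t)/2 + 3*t*exp(4*t)/4 + ∫(-3*exp(4*t)/4) dt.
Step 3. Evaluate the standard form: now -3*t**2*exp(4*t)/2 + 3*t*exp(4*t)/4 - 3*exp(4*t)/16.
Answer: -3*t**2*exp(4*t)/2 + 3*t*exp(4*t)/4 - 3*exp(4*t)/16.


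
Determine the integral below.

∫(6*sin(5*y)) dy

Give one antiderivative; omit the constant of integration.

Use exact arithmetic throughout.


Answer: -6*cos(5*y)/5.


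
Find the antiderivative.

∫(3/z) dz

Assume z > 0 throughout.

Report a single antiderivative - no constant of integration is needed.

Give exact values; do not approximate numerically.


Answer: 3*log(z).


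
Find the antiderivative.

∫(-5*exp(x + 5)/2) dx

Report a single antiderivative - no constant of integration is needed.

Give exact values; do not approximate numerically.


Answer: -5*exp(x + 5)/2.


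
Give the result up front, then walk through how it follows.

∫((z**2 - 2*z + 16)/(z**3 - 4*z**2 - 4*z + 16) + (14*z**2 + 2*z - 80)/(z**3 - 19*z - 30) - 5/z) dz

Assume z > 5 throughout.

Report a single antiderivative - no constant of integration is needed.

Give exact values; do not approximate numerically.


The answer is -5*log(z) + 5*log(z - 5) + 2*log(z - 4) - 2*log(z - 2) + 5*log(z + 2) + 5*log(z + 3).
Step 1. Rewrite: now ∫(-5/z) dz + ∫((z**2 - 2*z + 16)/(z**3 - 4*z**2 - 4*z + 16)) dz + ∫((14*z**2 + 2*z - 80)/(z**3 - 19*z - 30)) dz.
Step 2. Decompose ∫((z**2 - 2*z + 16)/(z**3 - 4*z**2 - 4*z + 16)) dz by partial fractions, (z**2 - 2*z + 16)/(z**3 - 4*z**2 - 4*z + 16) = 1/(z + 2) - 2/(z - 2) + 2/(z - 4): now ∫(-5/z) dz + ∫((14*z**2 + 2*z - 80)/(z**3 - 19*z - 30)) dz + ∫(2/(z - 4)) dz + ∫(-2/(z - 2)) dz + ∫(1/(z + 2)) dz.
Step 3. Evaluate the standard form [assuming z > 2]: now -2*log(z - 2) + ∫(-5/z) dz + ∫((14*z**2 + 2*z - 80)/(z**3 - 19*z - 30)) dz + ∫(2/(z - 4)) dz + ∫(1/(z + 2)) dz.
Step 4. Evaluate the standard form [assuming z > 4]: now 2*log(z - 4) - 2*log(z - 2) + ∫(-5/z) dz + ∫((14*z**2 + 2*z - 80)/(z**3 - 19*z - 30)) dz + ∫(1/(z + 2)) dz.
Step 5. Evaluate the standard form [assuming z > -2]: now 2*log(z - 4) - 2*log(z - 2) + log(z + 2) + ∫(-5/z) dz + ∫((14*z**2 + 2*z - 80)/(z**3 - 19*z - 30)) dz.
Step 6. Evaluate the standard form [assuming z > 0]: now -5*log(z) + 2*log(z - 4) - 2*log(z - 2) + log(z + 2) + ∫((14*z**2 + 2*z - 80)/(z**3 - 19*z - 30)) dz.
Step 7. Decompose ∫((14*z**2 + 2*z - 80)/(z**3 - 19*z - 30)) dz by partial fractions, (14*z**2 + 2*z - 80)/(z**3 - 19*z - 30) = 5/(z + 3) + 4/(z + 2) + 5/(z - 5): now -5*log(z) + 2*log(z - 4) - 2*log(z - 2) + log(z + 2) + ∫(5/(z - 5)) dz + ∫(4/(z + 2)) dz + ∫(5/(z + 3)) dz.
Step 8. Evaluate the standard form [assuming z > 5]: now -5*log(z) + 5*log(z - 5) + 2*log(z - 4) - 2*log(z - 2) + log(z + 2) + ∫(4/(z + 2)) dz + ∫(5/(z + 3)) dz.
Step 9. Evaluate the standard form [assuming z > -2]: now -5*log(z) + 5*log(z - 5) + 2*log(z - 4) - 2*log(z - 2) + 5*log(z + 2) + ∫(5/(z + 3)) dz.
Step 10. Evaluate the standard form [assuming z > -3]: now -5*log(z) + 5*log(z - 5) + 2*log(z - 4) - 2*log(z - 2) + 5*log(z + 2) + 5*log(z + 3).
Answer: -5*log(z) + 5*log(z - 5) + 2*log(z - 4) - 2*log(z - 2) + 5*log(z + 2) + 5*log(z + 3).


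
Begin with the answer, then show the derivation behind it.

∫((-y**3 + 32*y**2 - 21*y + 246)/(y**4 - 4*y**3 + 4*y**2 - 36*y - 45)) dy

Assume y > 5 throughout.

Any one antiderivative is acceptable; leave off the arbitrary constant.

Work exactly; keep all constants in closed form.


The answer is 4*log(y - 5) - 5*log(y + 1) + atan(y/3).
Step 1. Decompose ∫((-y**3 + 32*y**2 - 21*y + 246)/(y**4 - 4*y**3 + 4*y**2 - 36*y - 45)) dy by partial fractions, (-y**3 + 32*y**2 - 21*y + 246)/(y**4 - 4*y**3 + 4*y**2 - 36*y - 45) = 3/(y**2 + 9) - 5/(y + 1) + 4/(y - 5): now ∫(4/(y - 5)) dy + ∫(-5/(y + 1)) dy + ∫(3/(y**2 + 9)) dy.
Step 2. Evaluate the standard form [assuming y > -1]: now -5*log(y + 1) + ∫(4/(y - 5)) dy + ∫(3/(y**2 + 9)) dy.
Step 3. Evaluate the standard form [assuming y > 5]: now 4*log(y - 5) - 5*log(y + 1) + ∫(3/(y**2 + 9)) dy.
Step 4. Evaluate the standard form: now 4*log(y - 5) - 5*log(y + 1) + atan(y/3).
Answer: 4*log(y - 5) - 5*log(y + 1) + atan(y/3).


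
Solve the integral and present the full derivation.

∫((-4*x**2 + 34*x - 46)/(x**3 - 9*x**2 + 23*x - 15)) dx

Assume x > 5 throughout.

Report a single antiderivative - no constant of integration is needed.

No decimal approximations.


Step 1. Decompose ∫((-4*x**2 + 34*x - 46)/(x**3 - 9*x**2 + 23*x - 15)) dx by partial fractions, (-4*x**2 + 34*x - 46)/(x**3 - 9*x**2 + 23*x - 15) = -2/(x - 1) - 5/(x - 3) + 3/(x - 5): now ∫(3/(x - 5)) dx + ∫(-5/(x - 3)) dx + ∫(-2/(x - 1)) dx.
Step 2. Evaluate the standard form [assuming x > 3]: now -5*log(x - 3) + ∫(3/(x - 5)) dx + ∫(-2/(x - 1)) dx.
Step 3. Evaluate the standard form [assuming x > 1]: now -5*log(x - 3) - 2*log(x - 1) + ∫(3/(x - 5)) dx.
Step 4. Evaluate the standard form [assuming x > 5]: now 3*log(x - 5) - 5*log(x - 3) - 2*log(x - 1).
Answer: 3*log(x - 5) - 5*log(x - 3) - 2*log(x - 1).


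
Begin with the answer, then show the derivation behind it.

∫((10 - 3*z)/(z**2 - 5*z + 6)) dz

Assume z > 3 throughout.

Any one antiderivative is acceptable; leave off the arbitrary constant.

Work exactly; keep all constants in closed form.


The answer is log(z - 3) - 4*log(z - 2).
Step 1. Decompose ∫((10 - 3*z)/(z**2 - 5*z + 6)) dz by partial fractions, (10 - 3*z)/(z**2 - 5*z + 6) = -4/(z - 2) + 1/(z - 3): now ∫(1/(z - 3)) dz + ∫(-4/(z - 2)) dz.
Step 2. Evaluate the standard form [assuming z > 2]: now -4*log(z - 2) + ∫(1/(z - 3)) dz.
Step 3. Evaluate the standard form [assuming z > 3]: now log(z - 3) - 4*log(z - 2).
Answer: log(z - 3) - 4*log(z - 2).


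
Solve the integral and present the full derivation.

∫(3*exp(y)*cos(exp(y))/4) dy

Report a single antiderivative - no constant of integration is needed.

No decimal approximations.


Step 1. Substitute u = exp(y), turning ∫(3*exp(y)*cos(exp(y))/4) dy into ∫(3*cos(u)/4) du: now ∫(3*cos(u)/4) du.
Step 2. Evaluate the standard form: now 3*sin(u)/4.
Step 3. Substitute back u = exp(y): now 3*sin(exp(y))/4.
Answer: 3*sin(exp(y))/4.


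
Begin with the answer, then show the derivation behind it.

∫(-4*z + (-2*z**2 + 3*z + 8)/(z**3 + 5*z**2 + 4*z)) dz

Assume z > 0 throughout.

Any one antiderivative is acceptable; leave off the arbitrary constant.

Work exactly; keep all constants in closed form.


The answer is -2*z**2 + 2*log(z) - log(z + 1) - 3*log(z + 4).
Step 1. Rewrite: now ∫(-4*z) dz + ∫((-2*z**2 + 3*z + 8)/(z**3 + 5*z**2 + 4*z)) dz.
Step 2. Evaluate the standard form: now -2*z**2 + ∫((-2*z**2 + 3*z + 8)/(z**3 + 5*z**2 + 4*z)) dz.
Step 3. Decompose ∫((-2*z**2 + 3*z + 8)/(z**3 + 5*z**2 + 4*z)) dz by partial fractions, (-2*z**2 + 3*z + 8)/(z**3 + 5*z**2 + 4*z) = -3/(z + 4) - 1/(z + 1) + 2/z: now -2*z**2 + ∫(2/z) dz + ∫(-1/(z + 1)) dz + ∫(-3/(z + 4)) dz.
Step 4. Evaluate the standard form [assuming z > 0]: now -2*z**2 + 2*log(z) + ∫(-1/(z + 1)) dz + ∫(-3/(z + 4)) dz.
Step 5. Evaluate the standard form [assuming z > -1]: now -2*z**2 + 2*log(z) - log(z + 1) + ∫(-3/(z + 4)) dz.
Step 6. Evaluate the standard form [assuming z > -4]: now -2*z**2 + 2*log(z) - log(z + 1) - 3*log(z + 4).
Answer: -2*z**2 + 2*log(z) - log(z + 1) - 3*log(z + 4).


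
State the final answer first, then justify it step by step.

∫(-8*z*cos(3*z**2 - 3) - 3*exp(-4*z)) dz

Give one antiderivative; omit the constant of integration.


The answer is -4*sin(3*z**2 - 3)/3 + 3*exp(-4*z)/4.
Step 1. Rewrite: now ∫(-8*z*cos(3*z**2 - 3)) dz + ∫(-3*exp(-4*z)) dz.
Step 2. Substitute u = z**2 - 1, turning ∫(-8*z*cos(3*z**2 - 3)) dz into ∫(-4*cos(3*u)) du: now ∫(-3*exp(-4*z)) dz + ∫(-4*cos(3*u)) du.
Step 3. Evaluate the standard form: now -4*sin(3*u)/3 + ∫(-3*exp(-4*z)) dz.
Step 4. Substitute back u = z**2 - 1: now -4*sin(3*z**2 - 3)/3 + ∫(-3*exp(-4*z)) dz.
Step 5. Evaluate the standard form: now -4*sin(3*z**2 - 3)/3 + 3*exp(-4*z)/4.
Answer: -4*sin(3*z**2 - 3)/3 + 3*exp(-4*z)/4.


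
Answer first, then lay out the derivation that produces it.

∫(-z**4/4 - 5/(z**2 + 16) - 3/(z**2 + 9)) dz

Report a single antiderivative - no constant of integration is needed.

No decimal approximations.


The answer is -z**5/20 - 5*atan(z/4)/4 - atan(z/3).
Step 1. Rewrite: now ∫(-z**4/4) dz + ∫(-3/(z**2 + 9)) dz + ∫(-5/(z**2 + 16)) dz.
Step 2. Evaluate the standard form: now -5*atan(z/4)/4 + ∫(-z**4/4) dz + ∫(-3/(z**2 + 9)) dz.
Step 3. Evaluate the standard form: now -5*atan(z/4)/4 - atan(z/3) + ∫(-z**4/4) dz.
Step 4. Evaluate the standard form: now -z**5/20 - 5*atan(z/4)/4 - atan(z/3).
Answer: -z**5/20 - 5*atan(z/4)/4 - atan(z/3).


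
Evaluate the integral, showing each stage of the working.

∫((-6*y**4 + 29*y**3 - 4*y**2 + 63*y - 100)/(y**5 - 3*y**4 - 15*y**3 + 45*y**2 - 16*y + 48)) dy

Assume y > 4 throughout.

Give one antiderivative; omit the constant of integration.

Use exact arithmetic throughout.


Step 1. Decompose ∫((-6*y**4 + 29*y**3 - 4*y**2 + 63*y - 100)/(y**5 - 3*y**4 - 15*y**3 + 45*y**2 - 16*y + 48)) dy by partial fractions, (-6*y**4 + 29*y**3 - 4*y**2 + 63*y - 100)/(y**5 - 3*y**4 - 15*y**3 + 45*y**2 - 16*y + 48) = -2/(y**2 + 1) - 4/(y + 4) - 5/(y - 3) + 3/(y - 4): now ∫(3/(y - 4)) dy + ∫(-5/(y - 3)) dy + ∫(-4/(y + 4)) dy + ∫(-2/(y**2 + 1)) dy.
Step 2. Evaluate the standard form [assuming y > 3]: now -5*log(y - 3) + ∫(3/(y - 4)) dy + ∫(-4/(y + 4)) dy + ∫(-2/(y**2 + 1)) dy.
Step 3. Evaluate the standard form [assuming y > 4]: now 3*log(y - 4) - 5*log(y - 3) + ∫(-4/(y + 4)) dy + ∫(-2/(y**2 + 1)) dy.
Step 4. Evaluate the standard form [assuming y > -4]: now 3*log(y - 4) - 5*log(y - 3) - 4*log(y + 4) + ∫(-2/(y**2 + 1)) dy.
Step 5. Evaluate the standard form: now 3*log(y - 4) - 5*log(y - 3) - 4*log(y + 4) - 2*atan(y).
Answer: 3*log(y - 4) - 5*log(y - 3) - 4*log(y + 4) - 2*atan(y).


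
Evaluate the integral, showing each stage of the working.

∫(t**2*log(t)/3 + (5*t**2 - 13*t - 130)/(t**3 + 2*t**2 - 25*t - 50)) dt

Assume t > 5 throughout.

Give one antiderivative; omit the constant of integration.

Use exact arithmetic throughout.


Step 1. Rewrite: now ∫(t**2*log(t)/3) dt + ∫((5*t**2 - 13*t - 130)/(t**3 + 2*t**2 - 25*t - 50)) dt.
Step 2. Integrate ∫(t**2*log(t)/3) dt by parts with u = log(t), dv = (t**2/3) dt, so v = t**3/9 [assuming t > 0]: now t**3*log(t)/9 + ∫(-t**2/9) dt + ∫((5*t**2 - 13*t - 130)/(t**3 + 2*t**2 - 25*t - 50)) dt.
Step 3. Evaluate the standard form: now t**3*log(t)/9 - t**3/27 + ∫((5*t**2 - 13*t - 130)/(t**3 + 2*t**2 - 25*t - 50)) dt.
Step 4. Decompose ∫((5*t**2 - 13*t - 130)/(t**3 + 2*t**2 - 25*t - 50)) dt by partial fractions, (5*t**2 - 13*t - 130)/(t**3 + 2*t**2 - 25*t - 50) = 2/(t + 5) + 4/(t + 2) - 1/(t - 5): now t**3*log(t)/9 - t**3/27 + ∫(-1/(t - 5)) dt + ∫(4/(t + 2)) dt + ∫(2/(t + 5)) dt.
Step 5. Evaluate the standard form [assuming t > -5]: now t**3*log(t)/9 - t**3/27 + 2*log(t + 5) + ∫(-1/(t - 5)) dt + ∫(4/(t + 2)) dt.
Step 6. Evaluate the standard form [assuming t > 5]: now t**3*log(t)/9 - t**3/27 - log(t - 5) + 2*log(t + 5) + ∫(4/(t + 2)) dt.
Step 7. Evaluate the standard form [assuming t > -2]: now t**3*log(t)/9 - t**3/27 - log(t - 5) + 4*log(t + 2) + 2*log(t + 5).
Answer: t**3*log(t)/9 - t**3/27 - log(t - 5) + 4*log(t + 2) + 2*log(t + 5).


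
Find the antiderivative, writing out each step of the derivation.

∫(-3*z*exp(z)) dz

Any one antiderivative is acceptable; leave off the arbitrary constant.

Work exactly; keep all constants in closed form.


Step 1. Integrate ∫(-3*z*exp(z)) dz by parts with u = z, dv = (-3*exp(z)) dz, so v = -3*exp(z): now -3*z*exp(z) + ∫(3*exp(z)) dz.
Step 2. Evaluate the standard form: now -3*z*exp(z) + 3*exp(z).
Answer: -3*z*exp(z) + 3*exp(z).


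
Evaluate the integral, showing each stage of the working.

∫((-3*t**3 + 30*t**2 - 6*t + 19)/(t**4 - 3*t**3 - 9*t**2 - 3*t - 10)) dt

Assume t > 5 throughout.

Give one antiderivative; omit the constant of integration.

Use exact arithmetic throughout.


Step 1. Decompose ∫((-3*t**3 + 30*t**2 - 6*t + 19)/(t**4 - 3*t**3 - 9*t**2 - 3*t - 10)) dt by partial fractions, (-3*t**3 + 30*t**2 - 6*t + 19)/(t**4 - 3*t**3 - 9*t**2 - 3*t - 10) = 1/(t**2 + 1) - 5/(t + 2) + 2/(t - 5): now ∫(2/(t - 5)) dt + ∫(-5/(t + 2)) dt + ∫(1/(t**2 + 1)) dt.
Step 2. Evaluate the standard form [assuming t > 5]: now 2*log(t - 5) + ∫(-5/(t + 2)) dt + ∫(1/(t**2 + 1)) dt.
Step 3. Evaluate the standard form [assuming t > -2]: now 2*log(t - 5) - 5*log(t + 2) + ∫(1/(t**2 + 1)) dt.
Step 4. Evaluate the standard form: now 2*log(t - 5) - 5*log(t + 2) + atan(t).
Answer: 2*log(t - 5) - 5*log(t + 2) + atan(t).


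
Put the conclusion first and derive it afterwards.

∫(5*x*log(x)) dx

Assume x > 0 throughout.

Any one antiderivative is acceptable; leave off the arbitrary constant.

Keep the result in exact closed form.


The answer is 5*x**2*log(x)/2 - 5*x**2/4.
Step 1. Integrate ∫(5*x*log(x)) dx by parts with u = log(x), dv = (5*x) dx, so v = 5*x**2/2 [assuming x > 0]: now 5*x**2*log(x)/2 + ∫(-5*x/2) dx.
Step 2. Evaluate the standard form: now 5*x**2*log(x)/2 - 5*x**2/4.
Answer: 5*x**2*log(x)/2 - 5*x**2/4.


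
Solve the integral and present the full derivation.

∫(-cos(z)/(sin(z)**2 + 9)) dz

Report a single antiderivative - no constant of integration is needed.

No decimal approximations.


Step 1. Substitute u = sin(z), turning ∫(-cos(z)/(sin(z)**2 + 9)) dz into ∫(-1/(u**2 + 9)) du: now ∫(-1/(u**2 + 9)) du.
Step 2. Evaluate the standard form: now -atan(u/3)/3.
Step 3. Substitute back u = sin(z): now -atan(sin(z)/3)/3.
Answer: -atan(sin(z)/3)/3.


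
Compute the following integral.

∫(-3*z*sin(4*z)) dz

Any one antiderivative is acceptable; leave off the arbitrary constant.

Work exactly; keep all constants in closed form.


Answer: 3*z*cos(4*z)/4 - 3*sin(4*z)/16.


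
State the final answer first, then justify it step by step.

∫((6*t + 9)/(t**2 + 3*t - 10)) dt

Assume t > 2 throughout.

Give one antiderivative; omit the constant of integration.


The answer is 3*log(t - 2) + 3*log(t + 5).
Step 1. Decompose ∫((6*t + 9)/(t**2 + 3*t - 10)) dt by partial fractions, (6*t + 9)/(t**2 + 3*t - 10) = 3/(t + 5) + 3/(t - 2): now ∫(3/(t - 2)) dt + ∫(3/(t + 5)) dt.
Step 2. Evaluate the standard form [assuming t > 2]: now 3*log(t - 2) + ∫(3/(t + 5)) dt.
Step 3. Evaluate the standard form [assuming t > -5]: now 3*log(t - 2) + 3*log(t + 5).
Answer: 3*log(t - 2) + 3*log(t + 5).


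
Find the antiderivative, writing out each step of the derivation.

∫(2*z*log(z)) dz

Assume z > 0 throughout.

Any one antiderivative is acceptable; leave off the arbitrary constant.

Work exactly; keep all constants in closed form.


Step 1. Integrate ∫(2*z*log(z)) dz by parts with u = log(z), dv = (2*z) dz, so v = z**2 [assuming z > 0]: now z**2*log(z) + ∫(-z) dz.
Step 2. Evaluate the standard form: now z**2*log(z) - z**2/2.
Answer: z**2*log(z) - z**2/2.


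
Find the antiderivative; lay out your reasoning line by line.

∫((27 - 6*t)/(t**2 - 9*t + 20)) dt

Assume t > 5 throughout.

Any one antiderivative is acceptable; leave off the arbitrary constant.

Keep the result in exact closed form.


Step 1. Decompose ∫((27 - 6*t)/(t**2 - 9*t + 20)) dt by partial fractions, (27 - 6*t)/(t**2 - 9*t + 20) = -3/(t - 4) - 3/(t - 5): now ∫(-3/(t - 5)) dt + ∫(-3/(t - 4)) dt.
Step 2. Evaluate the standard form [assuming t > 5]: now -3*log(t - 5) + ∫(-3/(t - 4)) dt.
Step 3. Evaluate the standard form [assuming t > 4]: now -3*log(t - 5) - 3*log(t - 4).
Answer: -3*log(t - 5) - 3*log(t - 4).


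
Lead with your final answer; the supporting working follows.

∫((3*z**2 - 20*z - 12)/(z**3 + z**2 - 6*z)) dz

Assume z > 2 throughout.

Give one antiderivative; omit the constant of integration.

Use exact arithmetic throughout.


The answer is 2*log(z) - 4*log(z - 2) + 5*log(z + 3).
Step 1. Decompose ∫((3*z**2 - 20*z - 12)/(z**3 + z**2 - 6*z)) dz by partial fractions, (3*z**2 - 20*z - 12)/(z**3 + z**2 - 6*z) = 5/(z + 3) - 4/(z - 2) + 2/z: now ∫(2/z) dz + ∫(-4/(z - 2)) dz + ∫(5/(z + 3)) dz.
Step 2. Evaluate the standard form [assuming z > -3]: now 5*log(z + 3) + ∫(2/z) dz + ∫(-4/(z - 2)) dz.
Step 3. Evaluate the standard form [assuming z > 0]: now 2*log(z) + 5*log(z + 3) + ∫(-4/(z - 2)) dz.
Step 4. Evaluate the standard form [assuming z > 2]: now 2*log(z) - 4*log(z - 2) + 5*log(z + 3).
Answer: 2*log(z) - 4*log(z - 2) + 5*log(z + 3).


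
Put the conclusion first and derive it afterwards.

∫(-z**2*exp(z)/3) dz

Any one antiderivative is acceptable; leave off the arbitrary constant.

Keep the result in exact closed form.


The answer is -z**2*exp(z)/3 + 2*z*exp(z)/3 - 2*exp(z)/3.
Step 1. Integrate ∫(-z**2*exp(z)/3) dz by parts with u = z**2, dv = (-exp(z)/3) dz, so v = -exp(z)/3: now -z**2*exp(z)/3 + ∫(2*z*exp(z)/3) dz.
Step 2. Integrate ∫(2*z*exp(z)/3) dz by parts with u = z, dv = (2*exp(z)/3) dz, so v = 2*exp(z)/3: now -z**2*exp(z)/3 + 2*z*exp(z)/3 + ∫(-2*exp(z)/3) dz.
Step 3. Evaluate the standard form: now -z**2*exp(z)/3 + 2*z*exp(z)/3 - 2*exp(z)/3.
Answer: -z**2*exp(z)/3 + 2*z*exp(z)/3 - 2*exp(z)/3.


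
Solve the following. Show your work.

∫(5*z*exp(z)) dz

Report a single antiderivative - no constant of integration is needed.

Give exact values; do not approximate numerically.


Step 1. Integrate ∫(5*z*exp(z)) dz by parts with u = z, dv = (5*exp(z)) dz, so v = 5*exp(z): now 5*z*exp(z) + ∫(-5*exp(z)) dz.
Step 2. Evaluate the standard form: now 5*z*exp(z) - 5*exp(z).
Answer: 5*z*exp(z) - 5*exp(z).


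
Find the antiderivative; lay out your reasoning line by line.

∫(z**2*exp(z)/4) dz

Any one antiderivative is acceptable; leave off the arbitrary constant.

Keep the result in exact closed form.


Step 1. Integrate ∫(z**2*exp(z)/4) dz by parts with u = z**2, dv = (exp(z)/4) dz, so v = exp(z)/4: now z**2*exp(z)/4 + ∫(-z*exp(z)/2) dz.
Step 2. Integrate ∫(-z*exp(z)/2) dz by parts with u = z, dv = (-exp(z)/2) dz, so v = -exp(z)/2: now z**2*exp(z)/4 - z*exp(z)/2 + ∫(exp(z)/2) dz.
Step 3. Evaluate the standard form: now z**2*exp(z)/4 - z*exp(z)/2 + exp(z)/2.
Answer: z**2*exp(z)/4 - z*exp(z)/2 + exp(z)/2.


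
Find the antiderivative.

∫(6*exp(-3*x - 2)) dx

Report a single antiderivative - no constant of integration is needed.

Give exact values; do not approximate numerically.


Answer: -2*exp(-3*x - 2).


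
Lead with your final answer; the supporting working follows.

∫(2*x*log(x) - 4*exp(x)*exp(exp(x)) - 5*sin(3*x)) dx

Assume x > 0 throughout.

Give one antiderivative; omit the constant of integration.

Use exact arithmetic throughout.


The answer is x**2*log(x) - x**2/2 - 4*exp(exp(x)) + 5*cos(3*x)/3.
Step 1. Rewrite: now ∫(2*x*log(x)) dx + ∫(-4*exp(x)*exp(exp(x))) dx + ∫(-5*sin(3*x)) dx.
Step 2. Evaluate the standard form: now 5*cos(3*x)/3 + ∫(2*x*log(x)) dx + ∫(-4*exp(x)*exp(exp(x))) dx.
Step 3. Substitute u = exp(x), turning ∫(-4*exp(x)*exp(exp(x))) dx into ∫(-4*exp(u)) du: now 5*cos(3*x)/3 + ∫(2*x*log(x)) dx + ∫(-4*exp(u)) du.
Step 4. Evaluate the standard form: now -4*exp(u) + 5*cos(3*x)/3 + ∫(2*x*log(x)) dx.
Step 5. Substitute back u = exp(x): now -4*exp(exp(x)) + 5*cos(3*x)/3 + ∫(2*x*log(x)) dx.
Step 6. Integrate ∫(2*x*log(x)) dx by parts with u = log(x), dv = (2*x) dx, so v = x**2 [assuming x > 0]: now x**2*log(x) - 4*exp(exp(x)) + 5*cos(3*x)/3 + ∫(-x) dx.
Step 7. Evaluate the standard form: now x**2*log(x) - x**2/2 - 4*exp(exp(x)) + 5*cos(3*x)/3.
Answer: x**2*log(x) - x**2/2 - 4*exp(exp(x)) + 5*cos(3*x)/3.


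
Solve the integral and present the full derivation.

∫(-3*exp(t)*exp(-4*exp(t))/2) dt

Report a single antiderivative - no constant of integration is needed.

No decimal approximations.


Step 1. Substitute u = exp(t), turning ∫(-3*exp(t)*exp(-4*exp(t))/2) dt into ∫(-3*exp(-4*u)/2) du: now ∫(-3*exp(-4*u)/2) du.
Step 2. Evaluate the standard form: now 3*exp(-4*u)/8.
Step 3. Substitute back u = exp(t): now 3*exp(-4*exp(t))/8.
Answer: 3*exp(-4*exp(t))/8.


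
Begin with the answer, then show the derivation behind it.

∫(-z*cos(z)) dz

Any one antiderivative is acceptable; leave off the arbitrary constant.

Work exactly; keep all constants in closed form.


The answer is -z*sin(z) - cos(z).
Step 1. Integrate ∫(-z*cos(z)) dz by parts with u = z, dv = (-cos(z)) dz, so v = -sin(z): now -z*sin(z) + ∫(sin(z)) dz.
Step 2. Evaluate the standard form: now -z*sin(z) - cos(z).
Answer: -z*sin(z) - cos(z).


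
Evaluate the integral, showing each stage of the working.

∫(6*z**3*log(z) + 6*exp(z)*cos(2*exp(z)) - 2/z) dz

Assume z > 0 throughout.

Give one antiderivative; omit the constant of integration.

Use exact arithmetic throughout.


Step 1. Rewrite: now ∫(-2/z) dz + ∫(6*z**3*log(z)) dz + ∫(6*exp(z)*cos(2*exp(z))) dz.
Step 2. Substitute u = exp(z), turning ∫(6*exp(z)*cos(2*exp(z))) dz into ∫(6*cos(2*u)) du: now ∫(-2/z) dz + ∫(6*z**3*log(z)) dz + ∫(6*cos(2*u)) du.
Step 3. Evaluate the standard form: now 3*sin(2*u) + ∫(-2/z) dz + ∫(6*z**3*log(z)) dz.
Step 4. Substitute back u = exp(z): now 3*sin(2*exp(z)) + ∫(-2/z) dz + ∫(6*z**3*log(z)) dz.
Step 5. Integrate ∫(6*z**3*log(z)) dz by parts with u = log(z), dv = (6*z**3) dz, so v = 3*z**4/2 [assuming z > 0]: now 3*z**4*log(z)/2 + 3*sin(2*exp(z)) + ∫(-2/z) dz + ∫(-3*z**3/2) dz.
Step 6. Evaluate the standard form: now 3*z**4*log(z)/2 - 3*z**4/8 + 3*sin(2*exp(z)) + ∫(-2/z) dz.
Step 7. Evaluate the standard form [assuming z > 0]: now 3*z**4*log(z)/2 - 3*z**4/8 - 2*log(z) + 3*sin(2*exp(z)).
Answer: 3*z**4*log(z)/2 - 3*z**4/8 - 2*log(z) + 3*sin(2*exp(z)).


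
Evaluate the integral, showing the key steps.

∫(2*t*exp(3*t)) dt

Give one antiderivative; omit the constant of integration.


Step 1. Integrate ∫(2*t*exp(3*t)) dt by parts with u = t, dv = (2*exp(3*t)) dt, so v = 2*exp(3*t)/3: now 2*t*exp(3*t)/3 + ∫(-2*exp(3*t)/3) dt.
Step 2. Evaluate the standard form: now 2*t*exp(3*t)/3 - 2*exp(3*t)/9.
Answer: 2*t*exp(3*t)/3 - 2*exp(3*t)/9.


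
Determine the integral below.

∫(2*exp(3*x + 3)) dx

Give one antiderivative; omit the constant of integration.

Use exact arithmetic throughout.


Answer: 2*exp(3*x + 3)/3.


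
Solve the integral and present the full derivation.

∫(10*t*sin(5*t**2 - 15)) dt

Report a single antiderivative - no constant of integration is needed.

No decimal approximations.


Step 1. Substitute u = t**2 - 3, turning ∫(10*t*sin(5*t**2 - 15)) dt into ∫(5*sin(5*u)) du: now ∫(5*sin(5*u)) du.
Step 2. Evaluate the standard form: now -cos(5*u).
Step 3. Substitute back u = t**2 - 3: now -cos(5*t**2 - 15).
Answer: -cos(5*t**2 - 15).


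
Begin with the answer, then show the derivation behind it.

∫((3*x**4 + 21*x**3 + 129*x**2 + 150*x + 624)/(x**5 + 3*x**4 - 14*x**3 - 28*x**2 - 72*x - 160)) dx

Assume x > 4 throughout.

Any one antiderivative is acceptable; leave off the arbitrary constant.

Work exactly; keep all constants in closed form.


The answer is 5*log(x - 4) - 5*log(x + 2) + 3*log(x + 5) - 3*atan(x/2)/2.
Step 1. Decompose ∫((3*x**4 + 21*x**3 + 129*x**2 + 150*x + 624)/(x**5 + 3*x**4 - 14*x**3 - 28*x**2 - 72*x - 160)) dx by partial fractions, (3*x**4 + 21*x**3 + 129*x**2 + 150*x + 624)/(x**5 + 3*x**4 - 14*x**3 - 28*x**2 - 72*x - 160) = -3/(x**2 + 4) + 3/(x + 5) - 5/(x + 2) + 5/(x - 4): now ∫(5/(x - 4)) dx + ∫(-5/(x + 2)) dx + ∫(3/(x + 5)) dx + ∫(-3/(x**2 + 4)) dx.
Step 2. Evaluate the standard form [assuming x > -5]: now 3*log(x + 5) + ∫(5/(x - 4)) dx + ∫(-5/(x + 2)) dx + ∫(-3/(x**2 + 4)) dx.
Step 3. Evaluate the standard form [assuming x > -2]: now -5*log(x + 2) + 3*log(x + 5) + ∫(5/(x - 4)) dx + ∫(-3/(x**2 + 4)) dx.
Step 4. Evaluate the standard form [assuming x > 4]: now 5*log(x - 4) - 5*log(x + 2) + 3*log(x + 5) + ∫(-3/(x**2 + 4)) dx.
Step 5. Evaluate the standard form: now 5*log(x - 4) - 5*log(x + 2) + 3*log(x + 5) - 3*atan(x/2)/2.
Answer: 5*log(x - 4) - 5*log(x + 2) + 3*log(x + 5) - 3*atan(x/2)/2.


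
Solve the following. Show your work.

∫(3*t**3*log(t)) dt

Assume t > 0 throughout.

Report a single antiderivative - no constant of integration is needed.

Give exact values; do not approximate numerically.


Step 1. Integrate ∫(3*t**3*log(t)) dt by parts with u = log(t), dv = (3*t**3) dt, so v = 3*t**4/4 [assuming t > 0]: now 3*t**4*log(t)/4 + ∫(-3*t**3/4) dt.
Step 2. Evaluate the standard form: now 3*t**4*log(t)/4 - 3*t**4/16.
Answer: 3*t**4*log(t)/4 - 3*t**4/16.


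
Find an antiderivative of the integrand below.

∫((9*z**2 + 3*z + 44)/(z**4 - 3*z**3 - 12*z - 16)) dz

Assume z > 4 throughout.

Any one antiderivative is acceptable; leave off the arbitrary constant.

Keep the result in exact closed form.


Answer: 2*log(z - 4) - 2*log(z + 1) - atan(z/2)/2.


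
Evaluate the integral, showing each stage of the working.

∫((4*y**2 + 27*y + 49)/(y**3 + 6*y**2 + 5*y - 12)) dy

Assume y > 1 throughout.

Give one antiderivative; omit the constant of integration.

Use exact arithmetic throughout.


Step 1. Decompose ∫((4*y**2 + 27*y + 49)/(y**3 + 6*y**2 + 5*y - 12)) dy by partial fractions, (4*y**2 + 27*y + 49)/(y**3 + 6*y**2 + 5*y - 12) = 1/(y + 4) - 1/(y + 3) + 4/(y - 1): now ∫(4/(y - 1)) dy + ∫(-1/(y + 3)) dy + ∫(1/(y + 4)) dy.
Step 2. Evaluate the standard form [assuming y > -3]: now -log(y + 3) + ∫(4/(y - 1)) dy + ∫(1/(y + 4)) dy.
Step 3. Evaluate the standard form [assuming y > 1]: now 4*log(y - 1) - log(y + 3) + ∫(1/(y + 4)) dy.
Step 4. Evaluate the standard form [assuming y > -4]: now 4*log(y - 1) - log(y + 3) + log(y + 4).
Answer: 4*log(y - 1) - log(y + 3) + log(y + 4).


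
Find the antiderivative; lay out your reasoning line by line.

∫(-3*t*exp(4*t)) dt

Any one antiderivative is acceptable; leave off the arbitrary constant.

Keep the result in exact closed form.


Step 1. Integrate ∫(-3*t*exp(4*t)) dt by parts with u = t, dv = (-3*exp(4*t)) dt, so v = -3*exp(4*t)/4: now -3*t*exp(4*t)/4 + ∫(3*exp(4*t)/4) dt.
Step 2. Evaluate the standard form: now -3*t*exp(4*t)/4 + 3*exp(4*t)/16.
Answer: -3*t*exp(4*t)/4 + 3*exp(4*t)/16.


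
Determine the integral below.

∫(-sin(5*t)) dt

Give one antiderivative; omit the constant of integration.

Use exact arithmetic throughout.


Answer: cos(5*t)/5.


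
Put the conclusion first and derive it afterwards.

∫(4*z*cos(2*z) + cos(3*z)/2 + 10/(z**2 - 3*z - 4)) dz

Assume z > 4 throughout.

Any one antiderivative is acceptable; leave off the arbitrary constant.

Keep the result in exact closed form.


The answer is 2*z*sin(2*z) + 2*log(z - 4) - 2*log(z + 1) + sin(3*z)/6 + cos(2*z).
Step 1. Rewrite: now ∫(4*z*cos(2*z)) dz + ∫(10/(z**2 - 3*z - 4)) dz + ∫(cos(3*z)/2) dz.
Step 2. Decompose ∫(10/(z**2 - 3*z - 4)) dz by partial fractions, 10/(z**2 - 3*z - 4) = -2/(z + 1) + 2/(z - 4): now ∫(4*z*cos(2*z)) dz + ∫(2/(z - 4)) dz + ∫(-2/(z + 1)) dz + ∫(cos(3*z)/2) dz.
Step 3. Evaluate the standard form [assuming z > 4]: now 2*log(z - 4) + ∫(4*z*cos(2*z)) dz + ∫(-2/(z + 1)) dz + ∫(cos(3*z)/2) dz.
Step 4. Evaluate the standard form [assuming z > -1]: now 2*log(z - 4) - 2*log(z + 1) + ∫(4*z*cos(2*z)) dz + ∫(cos(3*z)/2) dz.
Step 5. Evaluate the standard form: now 2*log(z - 4) - 2*log(z + 1) + sin(3*z)/6 + ∫(4*z*cos(2*z)) dz.
Step 6. Integrate ∫(4*z*cos(2*z)) dz by parts with u = z, dv = (4*cos(2*z)) dz, so v = 2*sin(2*z): now 2*z*sin(2*z) + 2*log(z - 4) - 2*log(z + 1) + sin(3*z)/6 + ∫(-2*sin(2*z)) dz.
Step 7. Evaluate the standard form: now 2*z*sin(2*z) + 2*log(z - 4) - 2*log(z + 1) + sin(3*z)/6 + cos(2*z).
Answer: 2*z*sin(2*z) + 2*log(z - 4) - 2*log(z + 1) + sin(3*z)/6 + cos(2*z).


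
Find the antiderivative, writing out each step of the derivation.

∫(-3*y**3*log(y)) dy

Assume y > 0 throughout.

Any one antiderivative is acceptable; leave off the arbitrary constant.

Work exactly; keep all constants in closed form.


Step 1. Integrate ∫(-3*y**3*log(y)) dy by parts with u = log(y), dv = (-3*y**3) dy, so v = -3*y**4/4 [assuming y > 0]: now -3*y**4*log(y)/4 + ∫(3*y**3/4) dy.
Step 2. Evaluate the standard form: now -3*y**4*log(y)/4 + 3*y**4/16.
Answer: -3*y**4*log(y)/4 + 3*y**4/16.


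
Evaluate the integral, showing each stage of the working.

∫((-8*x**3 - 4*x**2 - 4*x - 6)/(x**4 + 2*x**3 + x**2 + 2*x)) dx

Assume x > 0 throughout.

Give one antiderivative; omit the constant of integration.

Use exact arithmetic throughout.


Step 1. Decompose ∫((-8*x**3 - 4*x**2 - 4*x - 6)/(x**4 + 2*x**3 + x**2 + 2*x)) dx by partial fractions, (-8*x**3 - 4*x**2 - 4*x - 6)/(x**4 + 2*x**3 + x**2 + 2*x) = 2/(x**2 + 1) - 5/(x + 2) - 3/x: now ∫(-3/x) dx + ∫(-5/(x + 2)) dx + ∫(2/(x**2 + 1)) dx.
Step 2. Evaluate the standard form [assuming x > 0]: now -3*log(x) + ∫(-5/(x + 2)) dx + ∫(2/(x**2 + 1)) dx.
Step 3. Evaluate the standard form [assuming x > -2]: now -3*log(x) - 5*log(x + 2) + ∫(2/(x**2 + 1)) dx.
Step 4. Evaluate the standard form: now -3*log(x) - 5*log(x + 2) + 2*atan(x).
Answer: -3*log(x) - 5*log(x + 2) + 2*atan(x).


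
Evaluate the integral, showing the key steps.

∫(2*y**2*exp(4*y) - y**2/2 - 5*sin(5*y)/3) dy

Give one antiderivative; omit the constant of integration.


Step 1. Rewrite: now ∫(-y**2/2) dy + ∫(2*y**2*exp(4*y)) dy + ∫(-5*sin(5*y)/3) dy.
Step 2. Evaluate the standard form: now cos(5*y)/3 + ∫(-y**2/2) dy + ∫(2*y**2*exp(4*y)) dy.
Step 3. Evaluate the standard form: now -y**3/6 + cos(5*y)/3 + ∫(2*y**2*exp(4*y)) dy.
Step 4. Integrate ∫(2*y**2*exp(4*y)) dy by parts with u = y**2, dv = (2*exp(4*y)) dy, so v = exp(4*y)/2: now -y**3/6 + y**2*exp(4*y)/2 + cos(5*y)/3 + ∫(-y*exp(4*y)) dy.
Step 5. Integrate ∫(-y*exp(4*y)) dy by parts with u = y, dv = (-exp(4*y)) dy, so v = -exp(4*y)/4: now -y**3/6 + y**2*exp(4*y)/2 - y*exp(4*y)/4 + cos(5*y)/3 + ∫(exp(4*y)/4) dy.
Step 6. Evaluate the standard form: now -y**3/6 + y**2*exp(4*y)/2 - y*exp(4*y)/4 + exp(4*y)/16 + cos(5*y)/3.
Answer: -y**3/6 + y**2*exp(4*y)/2 - y*exp(4*y)/4 + exp(4*y)/16 + cos(5*y)/3.
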